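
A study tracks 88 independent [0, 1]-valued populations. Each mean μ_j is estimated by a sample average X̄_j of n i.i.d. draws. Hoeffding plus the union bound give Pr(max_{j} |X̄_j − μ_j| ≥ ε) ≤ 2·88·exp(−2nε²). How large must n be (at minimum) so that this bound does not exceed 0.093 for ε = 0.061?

1014

Need 2·88·exp(−2nε²) ≤ 0.093, i.e. exp(−2nε²) ≤ 0.093/176.
So 2nε² ≥ ln(176/0.093) = 7.545640.
Hence n ≥ 7.545640/(2·0.061²) = 1013.926.
The smallest integer n is 1014.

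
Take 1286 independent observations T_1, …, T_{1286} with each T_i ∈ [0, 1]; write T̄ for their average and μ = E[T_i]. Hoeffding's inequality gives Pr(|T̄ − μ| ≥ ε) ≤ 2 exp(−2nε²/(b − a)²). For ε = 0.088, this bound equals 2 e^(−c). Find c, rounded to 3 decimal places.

c = 2nε²/(b − a)² = 2·1286·0.088² / 1² = 19.9176.

19.918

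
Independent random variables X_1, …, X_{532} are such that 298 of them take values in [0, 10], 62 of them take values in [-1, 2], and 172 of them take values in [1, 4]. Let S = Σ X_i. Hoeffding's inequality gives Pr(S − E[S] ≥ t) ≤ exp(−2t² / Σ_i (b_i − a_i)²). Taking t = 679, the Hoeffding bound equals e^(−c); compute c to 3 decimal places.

Σ(b_i − a_i)² = 298·10² + 62·3² + 172·3² = 31906.
c = 2t² / 31906 = 2·679² / 31906 = 28.9000.

28.900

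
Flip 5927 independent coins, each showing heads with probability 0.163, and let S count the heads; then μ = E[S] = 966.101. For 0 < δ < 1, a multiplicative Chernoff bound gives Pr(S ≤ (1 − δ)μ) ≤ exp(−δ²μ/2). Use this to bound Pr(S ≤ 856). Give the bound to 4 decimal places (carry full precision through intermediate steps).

Write 856 = (1 − δ)μ, so δ = 1 − 856/966.101 = 0.1139643…
Then the exponent is δ²μ/2 = (μ − 856)²/(2μ) = 6.273790.
Bound = exp(−6.273790) = 0.00189.

0.0019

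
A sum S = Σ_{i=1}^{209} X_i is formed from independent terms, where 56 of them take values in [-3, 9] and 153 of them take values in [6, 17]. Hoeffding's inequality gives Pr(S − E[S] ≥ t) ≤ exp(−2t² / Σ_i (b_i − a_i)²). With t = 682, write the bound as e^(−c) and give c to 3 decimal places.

35.002

Σ(b_i − a_i)² = 56·12² + 153·11² = 26577.
c = 2t² / 26577 = 2·682² / 26577 = 35.0020.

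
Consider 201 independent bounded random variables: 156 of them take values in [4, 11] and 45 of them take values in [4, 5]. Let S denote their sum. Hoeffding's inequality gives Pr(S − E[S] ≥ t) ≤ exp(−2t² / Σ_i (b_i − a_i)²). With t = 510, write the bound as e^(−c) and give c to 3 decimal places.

Σ(b_i − a_i)² = 156·7² + 45·1² = 7689.
c = 2t² / 7689 = 2·510² / 7689 = 67.6551.

67.655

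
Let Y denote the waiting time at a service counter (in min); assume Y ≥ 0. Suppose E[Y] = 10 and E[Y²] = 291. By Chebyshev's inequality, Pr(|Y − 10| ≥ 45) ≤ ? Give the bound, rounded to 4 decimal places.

Var(Y) = E[Y²] − (E[Y])² = 291 − 100 = 191.
Chebyshev's inequality: Pr(|Y − μ| ≥ t) ≤ Var(Y)/t² = 191/2025 = 0.0943.

0.0943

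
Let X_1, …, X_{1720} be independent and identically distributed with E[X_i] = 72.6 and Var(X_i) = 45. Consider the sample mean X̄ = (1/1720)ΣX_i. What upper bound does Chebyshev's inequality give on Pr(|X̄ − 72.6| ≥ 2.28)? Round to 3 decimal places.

Var(X̄) = Var(X_i)/n = 45/1720 = 0.026163.
Chebyshev: Pr(|X̄ − 72.6| ≥ 2.28) ≤ Var(X̄)/(2.28)² = 45/(1720·2.28²) = 0.0050.

0.005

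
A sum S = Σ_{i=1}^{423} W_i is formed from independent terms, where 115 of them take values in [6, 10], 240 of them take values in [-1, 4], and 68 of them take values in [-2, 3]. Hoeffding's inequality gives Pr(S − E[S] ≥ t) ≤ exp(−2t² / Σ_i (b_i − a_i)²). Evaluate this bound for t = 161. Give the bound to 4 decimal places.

Σ(b_i − a_i)² = 115·4² + 240·5² + 68·5² = 9540.
Exponent = 2·161² / 9540 = 5.43417.
Bound = exp(−5.43417) = 0.00436.

0.0044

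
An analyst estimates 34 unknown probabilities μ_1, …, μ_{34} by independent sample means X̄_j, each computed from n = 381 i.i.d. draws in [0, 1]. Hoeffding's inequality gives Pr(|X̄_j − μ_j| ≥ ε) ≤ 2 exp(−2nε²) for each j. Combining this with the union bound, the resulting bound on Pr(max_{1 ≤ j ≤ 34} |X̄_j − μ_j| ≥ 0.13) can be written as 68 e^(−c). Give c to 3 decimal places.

12.878

Union bound over the 34 events: Pr(max_{1 ≤ j ≤ 34} |X̄_j − μ_j| ≥ 0.13) ≤ 34·2·exp(−2nε²) = 68 exp(−2·381·0.13²).
So c = 2·381·0.13² = 12.8778.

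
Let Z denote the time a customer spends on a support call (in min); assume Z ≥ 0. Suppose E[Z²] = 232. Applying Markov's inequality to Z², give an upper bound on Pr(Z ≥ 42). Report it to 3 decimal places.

Since Z ≥ 0, the event {Z ≥ 42} is the same as {Z² ≥ 1764}.
Markov's inequality applied to Z² gives Pr(Z² ≥ 1764) ≤ E[Z²]/1764 = 232/1764 = 0.1315.

0.132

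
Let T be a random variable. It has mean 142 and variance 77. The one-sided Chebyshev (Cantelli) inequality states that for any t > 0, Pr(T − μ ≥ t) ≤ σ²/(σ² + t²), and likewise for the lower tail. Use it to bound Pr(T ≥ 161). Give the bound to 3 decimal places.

Here σ² = 77 and t = 19, so σ² + t² = 438.
Cantelli's bound: 77/438 = 0.1758.

0.176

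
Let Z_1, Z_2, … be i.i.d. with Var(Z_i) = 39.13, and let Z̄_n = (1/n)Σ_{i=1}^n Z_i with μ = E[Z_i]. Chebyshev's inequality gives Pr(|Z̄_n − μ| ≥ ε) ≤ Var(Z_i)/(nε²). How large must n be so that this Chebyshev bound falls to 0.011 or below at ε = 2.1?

807

Require 39.13/(n·2.1²) ≤ 0.011, i.e. n ≥ 39.13/(0.011·2.1²) = 806.638.
The smallest integer n is 807.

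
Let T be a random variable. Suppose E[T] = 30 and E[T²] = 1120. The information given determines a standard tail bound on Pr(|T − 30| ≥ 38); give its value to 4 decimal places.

0.1524

The first two moments determine the variance, so Chebyshev's inequality is the sharpest standard bound available.
Var(T) = E[T²] − (E[T])² = 1120 − 900 = 220.
Chebyshev's inequality: Pr(|T − μ| ≥ t) ≤ Var(T)/t² = 220/1444 = 0.1524.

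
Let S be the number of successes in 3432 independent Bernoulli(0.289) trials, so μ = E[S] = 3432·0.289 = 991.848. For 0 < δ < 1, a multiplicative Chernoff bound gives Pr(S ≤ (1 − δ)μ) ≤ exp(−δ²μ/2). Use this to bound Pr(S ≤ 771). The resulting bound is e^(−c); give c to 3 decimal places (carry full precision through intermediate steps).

Write 771 = (1 − δ)μ, so δ = 1 − 771/991.848 = 0.2226631…
Then the exponent is δ²μ/2 = (μ − 771)²/(2μ) = 24.587356.

24.587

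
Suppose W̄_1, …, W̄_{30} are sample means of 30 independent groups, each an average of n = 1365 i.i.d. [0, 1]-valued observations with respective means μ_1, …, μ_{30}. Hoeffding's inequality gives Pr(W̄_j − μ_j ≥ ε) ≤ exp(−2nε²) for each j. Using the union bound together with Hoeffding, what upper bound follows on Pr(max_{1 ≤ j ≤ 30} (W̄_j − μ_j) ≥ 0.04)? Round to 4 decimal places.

0.3803

Per-experiment Hoeffding bound: exp(−2·1365·0.04²) = exp(−4.36800) = 0.012677.
Union bound over 30 events: 30·0.012677 = 0.38030.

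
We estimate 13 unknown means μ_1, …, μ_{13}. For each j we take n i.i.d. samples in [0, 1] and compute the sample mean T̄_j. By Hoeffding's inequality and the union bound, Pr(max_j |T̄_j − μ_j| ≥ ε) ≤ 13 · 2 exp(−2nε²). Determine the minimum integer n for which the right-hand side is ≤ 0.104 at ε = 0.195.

Need 2·13·exp(−2nε²) ≤ 0.104, i.e. exp(−2nε²) ≤ 0.104/26.
So 2nε² ≥ ln(26/0.104) = 5.521461.
Hence n ≥ 5.521461/(2·0.195²) = 72.603.
The smallest integer n is 73.

73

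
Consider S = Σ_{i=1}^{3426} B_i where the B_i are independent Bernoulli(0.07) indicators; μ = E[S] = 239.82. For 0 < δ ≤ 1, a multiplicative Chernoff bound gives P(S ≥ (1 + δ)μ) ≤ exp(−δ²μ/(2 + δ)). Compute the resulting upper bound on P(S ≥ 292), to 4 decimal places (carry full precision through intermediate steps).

0.0060

Write 292 = (1 + δ)μ, so δ = 292/239.82 − 1 = 0.2175799…
Then the exponent is δ²μ/(2 + δ) = (292 − μ)² / (μ·(2 + δ)) = 5.119688.
Bound = exp(−5.119688) = 0.00598.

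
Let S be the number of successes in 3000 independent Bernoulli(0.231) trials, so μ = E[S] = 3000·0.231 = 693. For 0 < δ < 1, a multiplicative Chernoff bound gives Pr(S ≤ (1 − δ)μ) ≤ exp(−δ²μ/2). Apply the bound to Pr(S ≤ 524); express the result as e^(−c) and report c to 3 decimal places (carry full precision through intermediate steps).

Write 524 = (1 − δ)μ, so δ = 1 − 524/693 = 0.2438672…
Then the exponent is δ²μ/2 = (μ − 524)²/(2μ) = 20.606782.

20.607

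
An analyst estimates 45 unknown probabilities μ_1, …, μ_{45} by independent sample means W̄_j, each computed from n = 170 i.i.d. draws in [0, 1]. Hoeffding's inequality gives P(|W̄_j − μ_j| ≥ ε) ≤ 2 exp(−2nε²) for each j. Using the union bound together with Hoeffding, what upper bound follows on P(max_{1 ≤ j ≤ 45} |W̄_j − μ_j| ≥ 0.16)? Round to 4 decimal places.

Per-experiment Hoeffding bound: 2·exp(−2·170·0.16²) = 2·exp(−8.70400) = 0.00033184.
Union bound over 45 events: 45·0.00033184 = 0.01493.

0.0149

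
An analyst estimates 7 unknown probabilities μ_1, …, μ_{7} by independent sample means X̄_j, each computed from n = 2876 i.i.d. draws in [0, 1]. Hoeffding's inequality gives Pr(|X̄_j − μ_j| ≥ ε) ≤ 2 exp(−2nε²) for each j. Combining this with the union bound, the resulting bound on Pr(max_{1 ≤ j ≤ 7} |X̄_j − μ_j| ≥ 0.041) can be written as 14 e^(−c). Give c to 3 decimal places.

Union bound over the 7 events: Pr(max_{1 ≤ j ≤ 7} |X̄_j − μ_j| ≥ 0.041) ≤ 7·2·exp(−2nε²) = 14 exp(−2·2876·0.041²).
So c = 2·2876·0.041² = 9.6691.

9.669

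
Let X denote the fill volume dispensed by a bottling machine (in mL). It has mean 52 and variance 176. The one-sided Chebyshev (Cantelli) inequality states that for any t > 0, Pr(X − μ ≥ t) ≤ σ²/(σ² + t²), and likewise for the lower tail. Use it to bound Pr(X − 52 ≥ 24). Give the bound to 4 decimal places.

0.2340

Here σ² = 176 and t = 24, so σ² + t² = 752.
Cantelli's bound: 176/752 = 0.2340.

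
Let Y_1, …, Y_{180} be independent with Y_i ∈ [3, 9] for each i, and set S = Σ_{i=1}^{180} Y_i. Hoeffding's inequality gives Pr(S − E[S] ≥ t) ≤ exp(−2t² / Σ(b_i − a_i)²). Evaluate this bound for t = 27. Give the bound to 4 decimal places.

Σ(b_i − a_i)² = 180·(6)² = 6480.
Exponent = 2·27²/6480 = 0.2250.
Bound = exp(−0.2250) = 0.79852.

0.7985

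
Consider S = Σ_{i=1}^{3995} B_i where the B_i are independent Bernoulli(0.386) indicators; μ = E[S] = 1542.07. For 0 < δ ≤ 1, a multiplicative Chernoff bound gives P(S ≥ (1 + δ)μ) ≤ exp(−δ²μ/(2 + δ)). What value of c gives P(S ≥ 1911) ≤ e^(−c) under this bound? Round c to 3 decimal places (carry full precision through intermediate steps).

39.417

Write 1911 = (1 + δ)μ, so δ = 1911/1542.07 − 1 = 0.2392434…
Then the exponent is δ²μ/(2 + δ) = (1911 − μ)² / (μ·(2 + δ)) = 39.416909.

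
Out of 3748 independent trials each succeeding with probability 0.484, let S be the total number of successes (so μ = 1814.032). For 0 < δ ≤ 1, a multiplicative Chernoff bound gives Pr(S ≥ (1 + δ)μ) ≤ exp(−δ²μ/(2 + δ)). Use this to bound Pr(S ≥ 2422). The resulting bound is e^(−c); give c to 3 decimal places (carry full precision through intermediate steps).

87.257

Write 2422 = (1 + δ)μ, so δ = 2422/1814.032 − 1 = 0.3351473…
Then the exponent is δ²μ/(2 + δ) = (2422 − μ)² / (μ·(2 + δ)) = 87.257388.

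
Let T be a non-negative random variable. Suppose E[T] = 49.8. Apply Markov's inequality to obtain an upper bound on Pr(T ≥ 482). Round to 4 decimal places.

Markov's inequality: for a non-negative random variable, Pr(T ≥ a) ≤ E[T]/a.
Here E[T] = 49.8 and a = 482, so the bound is 49.8/482 = 0.1033.

0.1033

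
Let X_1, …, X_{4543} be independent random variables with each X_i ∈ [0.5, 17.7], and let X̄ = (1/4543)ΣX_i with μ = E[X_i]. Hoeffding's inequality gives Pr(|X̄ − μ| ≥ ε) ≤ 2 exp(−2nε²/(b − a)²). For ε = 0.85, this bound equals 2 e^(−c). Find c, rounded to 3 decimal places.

c = 2nε²/(b − a)² = 2·4543·0.85² / 17.2² = 22.1898.

22.190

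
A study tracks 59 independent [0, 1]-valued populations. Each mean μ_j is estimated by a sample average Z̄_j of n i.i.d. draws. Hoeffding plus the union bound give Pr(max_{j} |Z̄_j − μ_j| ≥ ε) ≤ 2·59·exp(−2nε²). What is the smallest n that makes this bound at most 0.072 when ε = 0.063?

933

Need 2·59·exp(−2nε²) ≤ 0.072, i.e. exp(−2nε²) ≤ 0.072/118.
So 2nε² ≥ ln(118/0.072) = 7.401774.
Hence n ≥ 7.401774/(2·0.063²) = 932.448.
The smallest integer n is 933.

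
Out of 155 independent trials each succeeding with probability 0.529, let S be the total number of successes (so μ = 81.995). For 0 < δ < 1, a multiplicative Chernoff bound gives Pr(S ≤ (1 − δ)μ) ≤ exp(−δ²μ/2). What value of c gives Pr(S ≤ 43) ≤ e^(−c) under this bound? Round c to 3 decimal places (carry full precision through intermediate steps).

Write 43 = (1 − δ)μ, so δ = 1 − 43/81.995 = 0.4755778…
Then the exponent is δ²μ/2 = (μ − 43)²/(2μ) = 9.272578.

9.273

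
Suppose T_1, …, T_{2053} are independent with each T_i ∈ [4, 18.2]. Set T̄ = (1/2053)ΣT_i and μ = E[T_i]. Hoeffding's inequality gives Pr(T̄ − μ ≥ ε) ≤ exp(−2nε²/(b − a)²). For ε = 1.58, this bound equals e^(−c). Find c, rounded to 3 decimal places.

c = 2nε²/(b − a)² = 2·2053·1.58² / 14.2² = 50.8343.

50.834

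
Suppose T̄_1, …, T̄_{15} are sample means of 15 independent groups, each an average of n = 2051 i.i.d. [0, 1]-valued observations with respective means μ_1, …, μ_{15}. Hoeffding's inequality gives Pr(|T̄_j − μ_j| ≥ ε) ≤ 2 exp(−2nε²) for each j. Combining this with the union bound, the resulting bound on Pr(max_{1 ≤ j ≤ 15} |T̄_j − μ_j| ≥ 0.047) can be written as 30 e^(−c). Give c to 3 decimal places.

Union bound over the 15 events: Pr(max_{1 ≤ j ≤ 15} |T̄_j − μ_j| ≥ 0.047) ≤ 15·2·exp(−2nε²) = 30 exp(−2·2051·0.047²).
So c = 2·2051·0.047² = 9.0613.

9.061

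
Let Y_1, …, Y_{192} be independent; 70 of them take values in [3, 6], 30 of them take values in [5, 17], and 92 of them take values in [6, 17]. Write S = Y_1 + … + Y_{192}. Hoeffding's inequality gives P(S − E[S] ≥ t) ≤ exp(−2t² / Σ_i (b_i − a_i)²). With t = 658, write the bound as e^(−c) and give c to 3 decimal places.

Σ(b_i − a_i)² = 70·3² + 30·12² + 92·11² = 16082.
c = 2t² / 16082 = 2·658² / 16082 = 53.8445.

53.845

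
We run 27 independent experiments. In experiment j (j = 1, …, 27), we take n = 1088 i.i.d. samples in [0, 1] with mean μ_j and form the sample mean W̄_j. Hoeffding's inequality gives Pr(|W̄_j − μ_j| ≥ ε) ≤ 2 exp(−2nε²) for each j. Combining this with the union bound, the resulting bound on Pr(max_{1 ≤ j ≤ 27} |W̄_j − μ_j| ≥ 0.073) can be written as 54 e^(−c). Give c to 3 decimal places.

Union bound over the 27 events: Pr(max_{1 ≤ j ≤ 27} |W̄_j − μ_j| ≥ 0.073) ≤ 27·2·exp(−2nε²) = 54 exp(−2·1088·0.073²).
So c = 2·1088·0.073² = 11.5959.

11.596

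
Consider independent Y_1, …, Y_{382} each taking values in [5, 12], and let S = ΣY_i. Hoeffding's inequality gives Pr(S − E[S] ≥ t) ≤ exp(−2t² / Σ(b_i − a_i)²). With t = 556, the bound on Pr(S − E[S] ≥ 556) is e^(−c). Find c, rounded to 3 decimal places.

33.031

Σ(b_i − a_i)² = 382·(7)² = 18718.
c = 2t²/18718 = 2·556²/18718 = 33.0309.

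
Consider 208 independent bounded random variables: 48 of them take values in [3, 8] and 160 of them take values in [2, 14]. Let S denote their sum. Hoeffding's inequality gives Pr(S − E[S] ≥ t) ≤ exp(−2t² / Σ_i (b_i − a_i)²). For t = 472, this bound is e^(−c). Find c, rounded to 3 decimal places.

18.382

Σ(b_i − a_i)² = 48·5² + 160·12² = 24240.
c = 2t² / 24240 = 2·472² / 24240 = 18.3815.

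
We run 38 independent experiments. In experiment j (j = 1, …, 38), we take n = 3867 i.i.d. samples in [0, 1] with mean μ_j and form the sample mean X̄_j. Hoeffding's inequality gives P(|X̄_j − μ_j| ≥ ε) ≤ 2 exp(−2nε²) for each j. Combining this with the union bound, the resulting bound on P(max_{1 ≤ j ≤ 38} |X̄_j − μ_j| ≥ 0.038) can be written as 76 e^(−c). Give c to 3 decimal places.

Union bound over the 38 events: P(max_{1 ≤ j ≤ 38} |X̄_j − μ_j| ≥ 0.038) ≤ 38·2·exp(−2nε²) = 76 exp(−2·3867·0.038²).
So c = 2·3867·0.038² = 11.1679.

11.168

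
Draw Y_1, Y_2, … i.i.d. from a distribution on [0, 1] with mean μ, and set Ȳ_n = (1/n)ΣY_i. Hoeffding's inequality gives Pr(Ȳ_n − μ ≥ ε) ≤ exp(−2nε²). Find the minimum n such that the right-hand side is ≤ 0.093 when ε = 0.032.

1160

Require exp(−2nε²) ≤ 0.093, i.e. 2nε² ≥ ln(1/0.093) = 2.375156.
So n ≥ 2.375156 / (2·0.032²) = 1159.744.
The smallest integer n is 1160.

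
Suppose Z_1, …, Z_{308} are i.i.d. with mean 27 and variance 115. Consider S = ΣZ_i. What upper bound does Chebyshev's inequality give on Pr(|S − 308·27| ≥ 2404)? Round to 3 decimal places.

Var(S) = n·Var(Z_i) = 308·115 = 35420.
Chebyshev: Pr(|S − 308·27| ≥ 2404) ≤ Var(S)/2404² = 35420/5779216 = 0.0061.

0.006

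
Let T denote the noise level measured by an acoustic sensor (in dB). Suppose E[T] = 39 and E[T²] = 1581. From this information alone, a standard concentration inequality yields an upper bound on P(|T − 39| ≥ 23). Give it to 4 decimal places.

The first two moments determine the variance, so Chebyshev's inequality is the sharpest standard bound available.
Var(T) = E[T²] − (E[T])² = 1581 − 1521 = 60.
Chebyshev's inequality: P(|T − μ| ≥ t) ≤ Var(T)/t² = 60/529 = 0.1134.

0.1134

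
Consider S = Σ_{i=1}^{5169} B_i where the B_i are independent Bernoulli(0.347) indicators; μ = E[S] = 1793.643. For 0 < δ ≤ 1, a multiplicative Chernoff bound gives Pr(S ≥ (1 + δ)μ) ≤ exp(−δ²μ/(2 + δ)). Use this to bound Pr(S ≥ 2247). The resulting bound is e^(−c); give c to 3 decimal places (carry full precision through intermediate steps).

Write 2247 = (1 + δ)μ, so δ = 2247/1793.643 − 1 = 0.2527577…
Then the exponent is δ²μ/(2 + δ) = (2247 − μ)² / (μ·(2 + δ)) = 50.866303.

50.866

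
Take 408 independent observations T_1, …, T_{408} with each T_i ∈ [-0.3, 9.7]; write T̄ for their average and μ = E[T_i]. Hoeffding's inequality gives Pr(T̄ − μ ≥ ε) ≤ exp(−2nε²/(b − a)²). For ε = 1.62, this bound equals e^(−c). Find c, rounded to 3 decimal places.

21.415

c = 2nε²/(b − a)² = 2·408·1.62² / 10² = 21.4151.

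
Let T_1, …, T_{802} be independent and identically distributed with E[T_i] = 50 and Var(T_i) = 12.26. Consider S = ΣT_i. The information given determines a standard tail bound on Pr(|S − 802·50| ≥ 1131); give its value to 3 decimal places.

0.008

With mean and variance of each term known, Chebyshev's inequality bounds the deviation of the sum (or sample mean).
Var(S) = n·Var(T_i) = 802·12.26 = 9832.52.
Chebyshev: Pr(|S − 802·50| ≥ 1131) ≤ Var(S)/1131² = 9832.52/1279161 = 0.0077.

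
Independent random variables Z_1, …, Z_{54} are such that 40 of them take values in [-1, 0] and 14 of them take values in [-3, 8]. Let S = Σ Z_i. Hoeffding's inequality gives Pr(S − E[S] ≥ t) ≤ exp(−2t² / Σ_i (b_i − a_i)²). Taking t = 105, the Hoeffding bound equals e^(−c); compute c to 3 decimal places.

Σ(b_i − a_i)² = 40·1² + 14·11² = 1734.
c = 2t² / 1734 = 2·105² / 1734 = 12.7163.

12.716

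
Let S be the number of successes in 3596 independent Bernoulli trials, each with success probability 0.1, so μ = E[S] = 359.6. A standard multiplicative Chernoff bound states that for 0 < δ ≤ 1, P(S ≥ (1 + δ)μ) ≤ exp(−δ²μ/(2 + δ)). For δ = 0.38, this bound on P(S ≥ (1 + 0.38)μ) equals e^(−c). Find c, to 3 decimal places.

21.818

c = δ²μ/(2 + δ) = 0.38²·359.6/(2 + 0.38) = 21.8177.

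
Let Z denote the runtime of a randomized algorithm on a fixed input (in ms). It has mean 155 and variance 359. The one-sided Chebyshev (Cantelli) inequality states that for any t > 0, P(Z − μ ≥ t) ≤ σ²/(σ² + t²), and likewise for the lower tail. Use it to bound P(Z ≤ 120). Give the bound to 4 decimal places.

0.2266

Here σ² = 359 and t = 35, so σ² + t² = 1584.
Cantelli's bound: 359/1584 = 0.2266.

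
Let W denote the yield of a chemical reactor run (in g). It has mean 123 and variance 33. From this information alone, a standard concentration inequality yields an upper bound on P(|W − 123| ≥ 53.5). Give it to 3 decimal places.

Mean and variance are known, so Chebyshev's inequality applies.
Chebyshev: P(|W − μ| ≥ t) ≤ Var(W)/t².
Bound = 33 / 2862.25 = 0.0115.

0.012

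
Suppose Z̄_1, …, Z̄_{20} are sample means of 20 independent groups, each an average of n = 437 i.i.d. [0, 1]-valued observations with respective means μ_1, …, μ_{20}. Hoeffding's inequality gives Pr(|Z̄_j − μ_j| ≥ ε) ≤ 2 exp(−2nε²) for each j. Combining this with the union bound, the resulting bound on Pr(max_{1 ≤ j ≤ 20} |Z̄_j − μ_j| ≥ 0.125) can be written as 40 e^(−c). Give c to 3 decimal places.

13.656

Union bound over the 20 events: Pr(max_{1 ≤ j ≤ 20} |Z̄_j − μ_j| ≥ 0.125) ≤ 20·2·exp(−2nε²) = 40 exp(−2·437·0.125²).
So c = 2·437·0.125² = 13.6562.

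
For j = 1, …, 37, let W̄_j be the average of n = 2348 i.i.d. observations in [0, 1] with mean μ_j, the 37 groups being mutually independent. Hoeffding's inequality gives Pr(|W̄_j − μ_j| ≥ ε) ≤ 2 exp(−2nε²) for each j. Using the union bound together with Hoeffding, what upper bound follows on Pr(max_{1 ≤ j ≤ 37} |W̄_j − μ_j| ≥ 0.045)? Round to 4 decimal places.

0.0055

Per-experiment Hoeffding bound: 2·exp(−2·2348·0.045²) = 2·exp(−9.50940) = 0.0001483.
Union bound over 37 events: 37·0.0001483 = 0.00549.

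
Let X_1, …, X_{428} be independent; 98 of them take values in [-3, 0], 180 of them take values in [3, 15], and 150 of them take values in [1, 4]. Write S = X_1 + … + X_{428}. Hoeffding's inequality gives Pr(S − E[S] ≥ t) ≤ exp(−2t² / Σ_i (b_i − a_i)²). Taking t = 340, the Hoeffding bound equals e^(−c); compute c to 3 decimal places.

Σ(b_i − a_i)² = 98·3² + 180·12² + 150·3² = 28152.
c = 2t² / 28152 = 2·340² / 28152 = 8.2126.

8.213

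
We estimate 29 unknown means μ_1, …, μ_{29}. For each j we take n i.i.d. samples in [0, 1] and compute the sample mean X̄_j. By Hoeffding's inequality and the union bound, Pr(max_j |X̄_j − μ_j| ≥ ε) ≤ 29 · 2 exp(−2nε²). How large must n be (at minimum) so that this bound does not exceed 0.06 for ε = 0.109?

290

Need 2·29·exp(−2nε²) ≤ 0.06, i.e. exp(−2nε²) ≤ 0.06/58.
So 2nε² ≥ ln(58/0.06) = 6.873854.
Hence n ≥ 6.873854/(2·0.109²) = 289.279.
The smallest integer n is 290.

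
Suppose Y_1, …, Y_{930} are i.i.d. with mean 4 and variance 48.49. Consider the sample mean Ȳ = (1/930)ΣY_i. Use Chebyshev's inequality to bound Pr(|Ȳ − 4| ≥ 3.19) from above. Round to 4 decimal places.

Var(Ȳ) = Var(Y_i)/n = 48.49/930 = 0.05214.
Chebyshev: Pr(|Ȳ − 4| ≥ 3.19) ≤ Var(Ȳ)/(3.19)² = 48.49/(930·3.19²) = 0.0051.

0.0051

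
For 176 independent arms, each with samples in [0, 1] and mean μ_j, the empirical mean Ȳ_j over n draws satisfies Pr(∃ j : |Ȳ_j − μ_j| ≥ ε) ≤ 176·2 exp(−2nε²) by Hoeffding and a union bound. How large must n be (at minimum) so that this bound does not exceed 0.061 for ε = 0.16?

Need 2·176·exp(−2nε²) ≤ 0.061, i.e. exp(−2nε²) ≤ 0.061/352.
So 2nε² ≥ ln(352/0.061) = 8.660513.
Hence n ≥ 8.660513/(2·0.16²) = 169.151.
The smallest integer n is 170.

170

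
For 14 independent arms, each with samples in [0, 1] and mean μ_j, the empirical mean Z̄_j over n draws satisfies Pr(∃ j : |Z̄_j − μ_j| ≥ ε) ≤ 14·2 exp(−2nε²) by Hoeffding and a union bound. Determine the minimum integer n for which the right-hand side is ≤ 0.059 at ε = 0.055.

Need 2·14·exp(−2nε²) ≤ 0.059, i.e. exp(−2nε²) ≤ 0.059/28.
So 2nε² ≥ ln(28/0.059) = 6.162422.
Hence n ≥ 6.162422/(2·0.055²) = 1018.582.
The smallest integer n is 1019.

1019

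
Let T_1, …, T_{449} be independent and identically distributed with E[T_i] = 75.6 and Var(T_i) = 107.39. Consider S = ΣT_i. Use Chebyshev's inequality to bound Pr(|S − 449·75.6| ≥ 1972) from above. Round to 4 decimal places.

0.0124

Var(S) = n·Var(T_i) = 449·107.39 = 48218.11.
Chebyshev: Pr(|S − 449·75.6| ≥ 1972) ≤ Var(S)/1972² = 48218.11/3888784 = 0.0124.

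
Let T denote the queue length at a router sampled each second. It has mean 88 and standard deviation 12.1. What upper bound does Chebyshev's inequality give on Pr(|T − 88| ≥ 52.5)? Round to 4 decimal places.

0.0531

Chebyshev: Pr(|T − μ| ≥ t) ≤ Var(T)/t².
Var(T) = σ² = 12.1² = 146.41.
Bound = 146.41 / 2756.25 = 0.0531.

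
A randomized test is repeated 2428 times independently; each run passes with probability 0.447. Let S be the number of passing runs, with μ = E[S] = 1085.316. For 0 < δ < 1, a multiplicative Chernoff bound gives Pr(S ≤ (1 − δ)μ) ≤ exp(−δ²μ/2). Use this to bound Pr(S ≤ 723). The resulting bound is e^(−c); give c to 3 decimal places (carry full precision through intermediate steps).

60.477

Write 723 = (1 − δ)μ, so δ = 1 − 723/1085.316 = 0.3338346…
Then the exponent is δ²μ/2 = (μ − 723)²/(2μ) = 60.476803.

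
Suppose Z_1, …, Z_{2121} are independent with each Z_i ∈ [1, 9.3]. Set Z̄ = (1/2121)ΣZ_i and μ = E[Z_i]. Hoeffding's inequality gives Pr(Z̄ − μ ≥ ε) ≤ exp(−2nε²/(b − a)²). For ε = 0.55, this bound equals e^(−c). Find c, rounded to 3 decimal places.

c = 2nε²/(b − a)² = 2·2121·0.55² / 8.3² = 18.6269.

18.627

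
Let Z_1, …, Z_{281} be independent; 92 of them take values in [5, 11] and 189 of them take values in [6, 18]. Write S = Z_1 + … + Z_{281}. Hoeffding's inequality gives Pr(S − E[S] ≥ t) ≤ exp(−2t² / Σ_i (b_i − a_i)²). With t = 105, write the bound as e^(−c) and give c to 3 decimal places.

Σ(b_i − a_i)² = 92·6² + 189·12² = 30528.
c = 2t² / 30528 = 2·105² / 30528 = 0.7223.

0.722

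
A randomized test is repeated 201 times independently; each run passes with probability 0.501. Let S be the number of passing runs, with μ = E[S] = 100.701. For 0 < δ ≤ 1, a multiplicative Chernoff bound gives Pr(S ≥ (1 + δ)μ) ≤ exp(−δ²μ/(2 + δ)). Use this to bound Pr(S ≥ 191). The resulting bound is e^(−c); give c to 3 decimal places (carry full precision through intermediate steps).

Write 191 = (1 + δ)μ, so δ = 191/100.701 − 1 = 0.8967041…
Then the exponent is δ²μ/(2 + δ) = (191 − μ)² / (μ·(2 + δ)) = 27.952970.

27.953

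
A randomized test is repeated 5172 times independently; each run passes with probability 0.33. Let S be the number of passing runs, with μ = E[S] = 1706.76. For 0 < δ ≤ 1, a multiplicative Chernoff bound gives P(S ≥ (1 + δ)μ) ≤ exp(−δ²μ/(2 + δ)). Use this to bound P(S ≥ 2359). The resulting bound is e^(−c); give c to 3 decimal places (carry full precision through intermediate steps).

Write 2359 = (1 + δ)μ, so δ = 2359/1706.76 − 1 = 0.382151…
Then the exponent is δ²μ/(2 + δ) = (2359 − μ)² / (μ·(2 + δ)) = 104.634070.

104.634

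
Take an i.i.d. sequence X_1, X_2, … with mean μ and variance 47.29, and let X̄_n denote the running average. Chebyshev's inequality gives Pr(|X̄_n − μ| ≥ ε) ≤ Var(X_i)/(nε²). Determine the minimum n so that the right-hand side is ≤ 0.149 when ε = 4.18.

19

Require 47.29/(n·4.18²) ≤ 0.149, i.e. n ≥ 47.29/(0.149·4.18²) = 18.165.
The smallest integer n is 19.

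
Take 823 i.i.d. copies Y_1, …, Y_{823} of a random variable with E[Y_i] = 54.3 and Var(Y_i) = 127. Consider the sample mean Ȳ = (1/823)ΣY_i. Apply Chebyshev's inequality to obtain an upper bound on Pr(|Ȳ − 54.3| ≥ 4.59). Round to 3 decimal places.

0.007

Var(Ȳ) = Var(Y_i)/n = 127/823 = 0.15431.
Chebyshev: Pr(|Ȳ − 54.3| ≥ 4.59) ≤ Var(Ȳ)/(4.59)² = 127/(823·4.59²) = 0.0073.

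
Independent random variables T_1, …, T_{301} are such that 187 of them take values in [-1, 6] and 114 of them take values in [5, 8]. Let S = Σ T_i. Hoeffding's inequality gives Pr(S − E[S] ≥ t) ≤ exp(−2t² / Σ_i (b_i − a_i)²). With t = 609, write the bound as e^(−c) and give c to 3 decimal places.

Σ(b_i − a_i)² = 187·7² + 114·3² = 10189.
c = 2t² / 10189 = 2·609² / 10189 = 72.8003.

72.800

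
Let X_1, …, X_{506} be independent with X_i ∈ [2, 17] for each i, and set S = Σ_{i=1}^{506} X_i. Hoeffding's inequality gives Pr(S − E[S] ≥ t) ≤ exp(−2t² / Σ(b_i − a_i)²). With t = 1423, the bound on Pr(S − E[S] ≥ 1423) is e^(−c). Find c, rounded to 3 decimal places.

Σ(b_i − a_i)² = 506·(15)² = 113850.
c = 2t²/113850 = 2·1423²/113850 = 35.5719.

35.572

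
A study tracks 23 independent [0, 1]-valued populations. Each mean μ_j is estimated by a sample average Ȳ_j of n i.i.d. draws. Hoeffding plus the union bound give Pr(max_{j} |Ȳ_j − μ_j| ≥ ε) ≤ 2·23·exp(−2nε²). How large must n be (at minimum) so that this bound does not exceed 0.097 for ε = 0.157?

125

Need 2·23·exp(−2nε²) ≤ 0.097, i.e. exp(−2nε²) ≤ 0.097/46.
So 2nε² ≥ ln(46/0.097) = 6.161686.
Hence n ≥ 6.161686/(2·0.157²) = 124.989.
The smallest integer n is 125.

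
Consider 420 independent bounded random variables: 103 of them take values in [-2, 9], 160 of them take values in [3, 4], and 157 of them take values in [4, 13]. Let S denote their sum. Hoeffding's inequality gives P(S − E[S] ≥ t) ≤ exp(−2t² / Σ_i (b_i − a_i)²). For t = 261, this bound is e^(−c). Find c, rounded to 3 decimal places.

Σ(b_i − a_i)² = 103·11² + 160·1² + 157·9² = 25340.
c = 2t² / 25340 = 2·261² / 25340 = 5.3766.

5.377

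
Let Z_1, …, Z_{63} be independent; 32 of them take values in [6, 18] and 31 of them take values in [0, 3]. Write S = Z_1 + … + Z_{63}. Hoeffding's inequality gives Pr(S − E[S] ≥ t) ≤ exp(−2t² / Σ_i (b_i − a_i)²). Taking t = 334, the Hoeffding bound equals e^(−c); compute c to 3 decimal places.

45.654

Σ(b_i − a_i)² = 32·12² + 31·3² = 4887.
c = 2t² / 4887 = 2·334² / 4887 = 45.6542.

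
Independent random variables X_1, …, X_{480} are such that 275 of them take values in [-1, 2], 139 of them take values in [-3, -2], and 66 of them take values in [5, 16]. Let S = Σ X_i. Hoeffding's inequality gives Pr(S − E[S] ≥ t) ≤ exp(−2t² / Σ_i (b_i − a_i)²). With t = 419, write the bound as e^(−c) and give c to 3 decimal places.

Σ(b_i − a_i)² = 275·3² + 139·1² + 66·11² = 10600.
c = 2t² / 10600 = 2·419² / 10600 = 33.1247.

33.125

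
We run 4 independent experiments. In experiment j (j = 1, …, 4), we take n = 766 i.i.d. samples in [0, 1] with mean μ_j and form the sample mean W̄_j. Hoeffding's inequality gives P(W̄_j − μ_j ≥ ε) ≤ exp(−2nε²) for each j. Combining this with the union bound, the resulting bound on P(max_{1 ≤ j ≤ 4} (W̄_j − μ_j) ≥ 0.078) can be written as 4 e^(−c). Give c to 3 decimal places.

9.321

Union bound over the 4 events: P(max_{1 ≤ j ≤ 4} (W̄_j − μ_j) ≥ 0.078) ≤ 4·exp(−2nε²) = 4 exp(−2·766·0.078²).
So c = 2·766·0.078² = 9.3207.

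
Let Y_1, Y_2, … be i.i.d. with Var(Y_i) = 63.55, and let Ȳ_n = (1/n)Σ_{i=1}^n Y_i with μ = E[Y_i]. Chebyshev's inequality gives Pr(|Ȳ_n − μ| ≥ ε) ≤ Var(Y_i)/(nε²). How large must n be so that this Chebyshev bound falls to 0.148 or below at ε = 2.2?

Require 63.55/(n·2.2²) ≤ 0.148, i.e. n ≥ 63.55/(0.148·2.2²) = 88.717.
The smallest integer n is 89.

89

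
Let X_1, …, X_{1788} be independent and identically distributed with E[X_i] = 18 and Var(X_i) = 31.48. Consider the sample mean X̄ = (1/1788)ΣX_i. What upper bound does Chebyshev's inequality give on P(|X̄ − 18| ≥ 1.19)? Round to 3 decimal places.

Var(X̄) = Var(X_i)/n = 31.48/1788 = 0.017606.
Chebyshev: P(|X̄ − 18| ≥ 1.19) ≤ Var(X̄)/(1.19)² = 31.48/(1788·1.19²) = 0.0124.

0.012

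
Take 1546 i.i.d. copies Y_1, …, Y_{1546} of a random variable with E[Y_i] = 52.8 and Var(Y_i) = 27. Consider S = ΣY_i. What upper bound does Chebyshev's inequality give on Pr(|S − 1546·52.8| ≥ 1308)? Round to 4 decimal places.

0.0244

Var(S) = n·Var(Y_i) = 1546·27 = 41742.
Chebyshev: Pr(|S − 1546·52.8| ≥ 1308) ≤ Var(S)/1308² = 41742/1710864 = 0.0244.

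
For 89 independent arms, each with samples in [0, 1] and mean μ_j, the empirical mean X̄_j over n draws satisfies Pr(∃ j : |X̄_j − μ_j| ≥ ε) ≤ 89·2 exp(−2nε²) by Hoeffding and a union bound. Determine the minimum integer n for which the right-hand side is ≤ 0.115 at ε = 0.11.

Need 2·89·exp(−2nε²) ≤ 0.115, i.e. exp(−2nε²) ≤ 0.115/178.
So 2nε² ≥ ln(178/0.115) = 7.344607.
Hence n ≥ 7.344607/(2·0.11²) = 303.496.
The smallest integer n is 304.

304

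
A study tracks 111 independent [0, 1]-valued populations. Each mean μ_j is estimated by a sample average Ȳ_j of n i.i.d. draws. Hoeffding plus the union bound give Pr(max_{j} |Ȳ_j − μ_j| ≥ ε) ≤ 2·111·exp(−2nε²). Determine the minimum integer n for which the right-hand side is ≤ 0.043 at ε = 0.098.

446

Need 2·111·exp(−2nε²) ≤ 0.043, i.e. exp(−2nε²) ≤ 0.043/222.
So 2nε² ≥ ln(222/0.043) = 8.549233.
Hence n ≥ 8.549233/(2·0.098²) = 445.087.
The smallest integer n is 446.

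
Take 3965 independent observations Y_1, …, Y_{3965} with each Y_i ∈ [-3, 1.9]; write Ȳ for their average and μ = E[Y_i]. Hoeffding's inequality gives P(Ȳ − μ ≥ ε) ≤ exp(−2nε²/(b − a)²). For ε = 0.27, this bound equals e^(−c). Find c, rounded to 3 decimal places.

c = 2nε²/(b − a)² = 2·3965·0.27² / 4.9² = 24.0773.

24.077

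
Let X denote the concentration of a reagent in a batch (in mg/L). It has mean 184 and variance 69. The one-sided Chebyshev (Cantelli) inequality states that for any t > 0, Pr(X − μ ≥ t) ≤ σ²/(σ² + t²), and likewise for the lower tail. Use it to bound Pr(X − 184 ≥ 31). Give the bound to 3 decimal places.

0.067

Here σ² = 69 and t = 31, so σ² + t² = 1030.
Cantelli's bound: 69/1030 = 0.0670.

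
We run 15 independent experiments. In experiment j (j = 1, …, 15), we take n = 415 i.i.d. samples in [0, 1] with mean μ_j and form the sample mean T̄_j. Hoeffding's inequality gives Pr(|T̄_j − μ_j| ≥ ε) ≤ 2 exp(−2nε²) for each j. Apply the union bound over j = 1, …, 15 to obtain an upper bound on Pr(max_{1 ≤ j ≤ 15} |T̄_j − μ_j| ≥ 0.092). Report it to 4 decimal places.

0.0267

Per-experiment Hoeffding bound: 2·exp(−2·415·0.092²) = 2·exp(−7.02512) = 0.0017785.
Union bound over 15 events: 15·0.0017785 = 0.02668.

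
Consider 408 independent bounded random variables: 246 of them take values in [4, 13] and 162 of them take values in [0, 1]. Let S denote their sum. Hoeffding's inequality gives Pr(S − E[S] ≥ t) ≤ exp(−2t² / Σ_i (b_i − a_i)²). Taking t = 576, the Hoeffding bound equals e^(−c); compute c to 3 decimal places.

Σ(b_i − a_i)² = 246·9² + 162·1² = 20088.
c = 2t² / 20088 = 2·576² / 20088 = 33.0323.

33.032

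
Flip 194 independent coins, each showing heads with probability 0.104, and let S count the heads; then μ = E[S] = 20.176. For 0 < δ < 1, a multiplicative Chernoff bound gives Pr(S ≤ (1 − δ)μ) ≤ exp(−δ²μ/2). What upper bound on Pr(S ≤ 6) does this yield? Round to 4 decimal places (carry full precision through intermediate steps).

0.0069

Write 6 = (1 − δ)μ, so δ = 1 − 6/20.176 = 0.702617…
Then the exponent is δ²μ/2 = (μ − 6)²/(2μ) = 4.980149.
Bound = exp(−4.980149) = 0.00687.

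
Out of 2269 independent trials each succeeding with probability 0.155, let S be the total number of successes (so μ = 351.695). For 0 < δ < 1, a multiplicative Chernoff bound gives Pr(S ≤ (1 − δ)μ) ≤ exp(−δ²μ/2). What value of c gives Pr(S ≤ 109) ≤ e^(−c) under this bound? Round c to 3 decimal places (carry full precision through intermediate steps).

83.739

Write 109 = (1 − δ)μ, so δ = 1 − 109/351.695 = 0.6900724…
Then the exponent is δ²μ/2 = (μ − 109)²/(2μ) = 83.738556.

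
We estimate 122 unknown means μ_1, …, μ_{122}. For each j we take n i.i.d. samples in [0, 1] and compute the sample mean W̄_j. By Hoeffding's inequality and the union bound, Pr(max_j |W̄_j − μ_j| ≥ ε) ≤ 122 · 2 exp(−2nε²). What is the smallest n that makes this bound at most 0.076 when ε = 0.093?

467

Need 2·122·exp(−2nε²) ≤ 0.076, i.e. exp(−2nε²) ≤ 0.076/244.
So 2nε² ≥ ln(244/0.076) = 8.074190.
Hence n ≥ 8.074190/(2·0.093²) = 466.770.
The smallest integer n is 467.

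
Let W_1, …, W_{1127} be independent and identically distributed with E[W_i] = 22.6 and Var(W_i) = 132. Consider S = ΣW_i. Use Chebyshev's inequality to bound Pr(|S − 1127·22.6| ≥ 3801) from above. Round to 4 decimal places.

0.0103

Var(S) = n·Var(W_i) = 1127·132 = 148764.
Chebyshev: Pr(|S − 1127·22.6| ≥ 3801) ≤ Var(S)/3801² = 148764/14447601 = 0.0103.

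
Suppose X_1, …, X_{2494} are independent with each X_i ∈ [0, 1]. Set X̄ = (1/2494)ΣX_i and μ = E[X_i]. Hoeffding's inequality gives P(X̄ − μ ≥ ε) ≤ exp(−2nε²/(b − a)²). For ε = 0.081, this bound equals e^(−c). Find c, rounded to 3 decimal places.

c = 2nε²/(b − a)² = 2·2494·0.081² / 1² = 32.7263.

32.726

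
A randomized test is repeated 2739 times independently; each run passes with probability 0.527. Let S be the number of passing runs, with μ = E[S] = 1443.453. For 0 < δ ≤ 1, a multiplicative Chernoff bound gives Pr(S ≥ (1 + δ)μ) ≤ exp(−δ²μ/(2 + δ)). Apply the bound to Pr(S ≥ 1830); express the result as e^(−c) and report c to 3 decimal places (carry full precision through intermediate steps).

Write 1830 = (1 + δ)μ, so δ = 1830/1443.453 − 1 = 0.2677933…
Then the exponent is δ²μ/(2 + δ) = (1830 − μ)² / (μ·(2 + δ)) = 45.645556.

45.646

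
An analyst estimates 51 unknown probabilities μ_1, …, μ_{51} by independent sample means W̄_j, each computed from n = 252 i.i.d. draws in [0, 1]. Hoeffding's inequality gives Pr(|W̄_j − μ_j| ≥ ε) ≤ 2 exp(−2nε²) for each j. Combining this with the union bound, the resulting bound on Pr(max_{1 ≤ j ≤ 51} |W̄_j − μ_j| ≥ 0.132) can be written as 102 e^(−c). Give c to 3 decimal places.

Union bound over the 51 events: Pr(max_{1 ≤ j ≤ 51} |W̄_j − μ_j| ≥ 0.132) ≤ 51·2·exp(−2nε²) = 102 exp(−2·252·0.132²).
So c = 2·252·0.132² = 8.7817.

8.782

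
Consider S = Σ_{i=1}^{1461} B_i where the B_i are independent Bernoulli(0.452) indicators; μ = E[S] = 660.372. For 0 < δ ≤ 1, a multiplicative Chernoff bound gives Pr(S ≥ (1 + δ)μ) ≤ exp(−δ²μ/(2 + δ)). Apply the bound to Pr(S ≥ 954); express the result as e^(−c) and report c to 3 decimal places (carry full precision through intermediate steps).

53.406

Write 954 = (1 + δ)μ, so δ = 954/660.372 − 1 = 0.4446403…
Then the exponent is δ²μ/(2 + δ) = (954 − μ)² / (μ·(2 + δ)) = 53.406156.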